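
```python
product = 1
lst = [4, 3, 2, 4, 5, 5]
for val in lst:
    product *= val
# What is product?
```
Trace:
  product=1
  product=4, val=4
  product=12, val=3
  product=24, val=2
  product=96, val=4
  product=480, val=5
  product=2400, val=5

Final answer: 2400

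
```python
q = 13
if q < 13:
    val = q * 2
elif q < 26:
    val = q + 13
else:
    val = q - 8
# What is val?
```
Trace:
  q=13
  q=13, val=26

Final answer: 26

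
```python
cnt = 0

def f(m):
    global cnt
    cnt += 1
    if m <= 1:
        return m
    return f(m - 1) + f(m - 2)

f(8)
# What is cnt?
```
Call trace (a repeated sub-call is expanded the first time; later identical calls just restate its return value):
f(m=8)
  f(m=7)
    f(m=6)
      f(m=5)
        f(m=4)
          f(m=3)
            f(m=2)
              f(m=1)
              -> return 1
              f(m=0)
              -> return 0
            -> return 1
            f(m=1)
            -> return 1
          -> return 2
          f(m=2) -> return 1  (same call as traced above)
        -> return 3
        f(m=3) -> return 2  (same call as traced above)
      -> return 5
      f(m=4) -> return 3  (same call as traced above)
    -> return 8
    f(m=5) -> return 5  (same call as traced above)
  -> return 13
  f(m=6) -> return 8  (same call as traced above)
-> return 21

cnt is incremented once per call, so count the calls in each subtree. Let C(m) = number of calls made by f(m).
C(0) = C(1) = 1 (base case, no recursion); C(m) = 1 + C(m - 1) + C(m - 2) otherwise.
C(2) = 1 + C(1) + C(0) = 1 + 1 + 1 = 3
C(3) = 1 + C(2) + C(1) = 1 + 3 + 1 = 5
C(4) = 1 + C(3) + C(2) = 1 + 5 + 3 = 9
C(5) = 1 + C(4) + C(3) = 1 + 9 + 5 = 15
C(6) = 1 + C(5) + C(4) = 1 + 15 + 9 = 25
C(7) = 1 + C(6) + C(5) = 1 + 25 + 15 = 41
C(8) = 1 + C(7) + C(6) = 1 + 41 + 25 = 67
cnt = C(8) = 67

Final answer: 67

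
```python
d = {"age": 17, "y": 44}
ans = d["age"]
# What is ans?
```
Trace:
  d={'age': 17, 'y': 44}
  d={'age': 17, 'y': 44}, ans=17

Final answer: 17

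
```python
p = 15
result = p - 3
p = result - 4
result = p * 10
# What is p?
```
Trace:
  p=15
  p=15, result=12
  p=8, result=12
  p=8, result=80

Final answer: 8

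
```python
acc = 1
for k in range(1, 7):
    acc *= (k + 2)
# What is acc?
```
Trace:
  acc=1
  acc=3, k=1
  acc=12, k=2
  acc=60, k=3
  acc=360, k=4
  acc=2520, k=5
  acc=20160, k=6

Final answer: 20160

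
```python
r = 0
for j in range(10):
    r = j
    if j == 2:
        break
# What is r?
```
Trace:
  r=0
  r=0, j=0
  r=1, j=1
  r=2, j=2

Final answer: 2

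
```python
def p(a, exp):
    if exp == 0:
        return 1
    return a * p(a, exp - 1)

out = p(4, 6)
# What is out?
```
Call trace:
p(a=4, exp=6)
  p(a=4, exp=5)
    p(a=4, exp=4)
      p(a=4, exp=3)
        p(a=4, exp=2)
          p(a=4, exp=1)
            p(a=4, exp=0)
            -> return 1
          -> return 4
        -> return 16
      -> return 64
    -> return 256
  -> return 1024
-> return 4096

Final answer: 4096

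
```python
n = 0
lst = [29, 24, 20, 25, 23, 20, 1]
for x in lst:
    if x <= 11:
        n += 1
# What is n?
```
Trace:
  n=0
  n=0, x=29
  n=0, x=24
  n=0, x=20
  n=0, x=25
  n=0, x=23
  n=0, x=20
  n=1, x=1

Final answer: 1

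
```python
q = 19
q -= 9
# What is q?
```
Trace:
  q=19
  q=10

Final answer: 10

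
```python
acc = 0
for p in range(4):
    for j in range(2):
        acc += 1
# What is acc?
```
Trace:
  acc=0
  acc=1, p=0, j=0
  acc=2, p=0, j=1
  acc=3, p=1, j=0
  acc=4, p=1, j=1
  acc=5, p=2, j=0
  acc=6, p=2, j=1
  acc=7, p=3, j=0
  acc=8, p=3, j=1

Final answer: 8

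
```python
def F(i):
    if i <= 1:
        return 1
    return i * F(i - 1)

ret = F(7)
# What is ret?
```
Call trace:
F(i=7)
  F(i=6)
    F(i=5)
      F(i=4)
        F(i=3)
          F(i=2)
            F(i=1)
            -> return 1
          -> return 2
        -> return 6
      -> return 24
    -> return 120
  -> return 720
-> return 5040

Final answer: 5040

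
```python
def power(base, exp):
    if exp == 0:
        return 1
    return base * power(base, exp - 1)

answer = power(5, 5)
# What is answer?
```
Call trace:
power(base=5, exp=5)
  power(base=5, exp=4)
    power(base=5, exp=3)
      power(base=5, exp=2)
        power(base=5, exp=1)
          power(base=5, exp=0)
          -> return 1
        -> return 5
      -> return 25
    -> return 125
  -> return 625
-> return 3125

Final answer: 3125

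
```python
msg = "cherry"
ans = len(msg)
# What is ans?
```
Trace:
  msg='cherry'
  msg='cherry', ans=6

Final answer: 6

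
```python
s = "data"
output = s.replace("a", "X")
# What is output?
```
Trace:
  s='data'
  s='data', output='dXtX'

Final answer: 'dXtX'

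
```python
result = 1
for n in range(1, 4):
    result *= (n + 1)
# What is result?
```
Trace:
  result=1
  result=2, n=1
  result=6, n=2
  result=24, n=3

Final answer: 24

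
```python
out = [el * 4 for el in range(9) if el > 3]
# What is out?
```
Trace:
  el=0
  el=1
  el=2
  el=3
  el=4
  el=5
  el=6
  el=7
  el=8
  out=[16, 20, 24, 28, 32]

Final answer: [16, 20, 24, 28, 32]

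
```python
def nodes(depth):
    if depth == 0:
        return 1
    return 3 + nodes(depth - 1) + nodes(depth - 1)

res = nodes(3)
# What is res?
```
Call trace (a repeated sub-call is expanded the first time; later identical calls just restate its return value):
nodes(depth=3)
  nodes(depth=2)
    nodes(depth=1)
      nodes(depth=0)
      -> return 1
      nodes(depth=0)
      -> return 1
    -> return 5
    nodes(depth=1) -> return 5  (same call as traced above)
  -> return 13
  nodes(depth=2) -> return 13  (same call as traced above)
-> return 29

Final answer: 29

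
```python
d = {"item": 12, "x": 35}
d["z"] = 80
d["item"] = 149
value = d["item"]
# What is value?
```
Trace:
  d={'item': 12, 'x': 35}
  d={'item': 12, 'x': 35, 'z': 80}
  d={'item': 149, 'x': 35, 'z': 80}
  d={'item': 149, 'x': 35, 'z': 80}, value=149

Final answer: 149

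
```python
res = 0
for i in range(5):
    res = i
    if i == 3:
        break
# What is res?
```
Trace:
  res=0
  res=0, i=0
  res=1, i=1
  res=2, i=2
  res=3, i=3

Final answer: 3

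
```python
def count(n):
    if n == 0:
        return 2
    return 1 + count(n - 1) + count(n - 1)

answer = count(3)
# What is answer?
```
Call trace (a repeated sub-call is expanded the first time; later identical calls just restate its return value):
count(n=3)
  count(n=2)
    count(n=1)
      count(n=0)
      -> return 2
      count(n=0)
      -> return 2
    -> return 5
    count(n=1) -> return 5  (same call as traced above)
  -> return 11
  count(n=2) -> return 11  (same call as traced above)
-> return 23

Final answer: 23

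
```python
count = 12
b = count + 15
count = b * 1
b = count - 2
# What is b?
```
Trace:
  count=12
  count=12, b=27
  count=27, b=27
  count=27, b=25

Final answer: 25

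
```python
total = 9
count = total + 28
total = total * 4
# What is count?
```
Trace:
  total=9
  total=9, count=37
  total=36, count=37

Final answer: 37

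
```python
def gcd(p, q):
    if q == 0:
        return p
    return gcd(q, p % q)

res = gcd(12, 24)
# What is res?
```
Call trace:
gcd(p=12, q=24)
  gcd(p=24, q=12)
    gcd(p=12, q=0)
    -> return 12
  -> return 12
-> return 12

Final answer: 12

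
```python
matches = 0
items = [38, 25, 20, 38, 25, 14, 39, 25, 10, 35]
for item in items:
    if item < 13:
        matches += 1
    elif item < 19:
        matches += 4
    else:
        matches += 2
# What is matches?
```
Trace:
  matches=0
  matches=2, item=38
  matches=4, item=25
  matches=6, item=20
  matches=8, item=38
  matches=10, item=25
  matches=14, item=14
  matches=16, item=39
  matches=18, item=25
  matches=19, item=10
  matches=21, item=35

Final answer: 21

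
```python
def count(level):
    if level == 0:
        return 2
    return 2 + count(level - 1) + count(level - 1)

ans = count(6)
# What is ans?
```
Call trace (a repeated sub-call is expanded the first time; later identical calls just restate its return value):
count(level=6)
  count(level=5)
    count(level=4)
      count(level=3)
        count(level=2)
          count(level=1)
            count(level=0)
            -> return 2
            count(level=0)
            -> return 2
          -> return 6
          count(level=1) -> return 6  (same call as traced above)
        -> return 14
        count(level=2) -> return 14  (same call as traced above)
      -> return 30
      count(level=3) -> return 30  (same call as traced above)
    -> return 62
    count(level=4) -> return 62  (same call as traced above)
  -> return 126
  count(level=5) -> return 126  (same call as traced above)
-> return 254

Final answer: 254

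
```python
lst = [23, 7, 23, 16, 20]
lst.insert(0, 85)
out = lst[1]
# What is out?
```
Trace:
  lst=[23, 7, 23, 16, 20]
  lst=[85, 23, 7, 23, 16, 20]
  lst=[85, 23, 7, 23, 16, 20], out=23

Final answer: 23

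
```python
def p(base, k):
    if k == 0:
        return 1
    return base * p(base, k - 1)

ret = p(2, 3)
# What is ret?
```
Call trace:
p(base=2, k=3)
  p(base=2, k=2)
    p(base=2, k=1)
      p(base=2, k=0)
      -> return 1
    -> return 2
  -> return 4
-> return 8

Final answer: 8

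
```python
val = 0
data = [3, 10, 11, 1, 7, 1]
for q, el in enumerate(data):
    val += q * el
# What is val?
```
Trace:
  val=0
  val=0, q=0, el=3
  val=10, q=1, el=10
  val=32, q=2, el=11
  val=35, q=3, el=1
  val=63, q=4, el=7
  val=68, q=5, el=1

Final answer: 68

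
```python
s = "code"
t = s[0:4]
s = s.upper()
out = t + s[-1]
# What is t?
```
Trace:
  s='code'
  s='code', t='code'
  s='CODE', t='code'
  s='CODE', t='code', out='codeE'

Final answer: 'code'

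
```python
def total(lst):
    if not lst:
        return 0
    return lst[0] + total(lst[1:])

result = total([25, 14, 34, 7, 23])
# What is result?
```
Call trace:
total(lst=[25, 14, 34, 7, 23])
  total(lst=[14, 34, 7, 23])
    total(lst=[34, 7, 23])
      total(lst=[7, 23])
        total(lst=[23])
          total(lst=[])
          -> return 0
        -> return 23
      -> return 30
    -> return 64
  -> return 78
-> return 103

Final answer: 103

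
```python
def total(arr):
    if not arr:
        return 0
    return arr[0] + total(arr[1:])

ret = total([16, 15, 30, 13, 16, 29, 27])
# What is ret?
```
Call trace:
total(arr=[16, 15, 30, 13, 16, 29, 27])
  total(arr=[15, 30, 13, 16, 29, 27])
    total(arr=[30, 13, 16, 29, 27])
      total(arr=[13, 16, 29, 27])
        total(arr=[16, 29, 27])
          total(arr=[29, 27])
            total(arr=[27])
              total(arr=[])
              -> return 0
            -> return 27
          -> return 56
        -> return 72
      -> return 85
    -> return 115
  -> return 130
-> return 146

Final answer: 146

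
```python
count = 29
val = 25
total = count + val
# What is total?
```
Trace:
  count=29
  count=29, val=25
  count=29, val=25, total=54

Final answer: 54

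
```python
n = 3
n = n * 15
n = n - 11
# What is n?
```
Trace:
  n=3
  n=45
  n=34

Final answer: 34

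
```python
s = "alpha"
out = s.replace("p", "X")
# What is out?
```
Trace:
  s='alpha'
  s='alpha', out='alXha'

Final answer: 'alXha'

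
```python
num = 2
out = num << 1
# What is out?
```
Trace:
  num=2
  num=2, out=4

Final answer: 4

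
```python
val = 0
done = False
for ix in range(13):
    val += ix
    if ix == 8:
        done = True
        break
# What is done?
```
Trace:
  val=0
  val=0, done=False
  val=0, done=False, ix=0
  val=1, done=False, ix=1
  val=3, done=False, ix=2
  val=6, done=False, ix=3
  val=10, done=False, ix=4
  val=15, done=False, ix=5
  val=21, done=False, ix=6
  val=28, done=False, ix=7
  val=36, done=True, ix=8

Final answer: True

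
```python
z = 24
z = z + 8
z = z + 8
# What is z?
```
Trace:
  z=24
  z=32
  z=40

Final answer: 40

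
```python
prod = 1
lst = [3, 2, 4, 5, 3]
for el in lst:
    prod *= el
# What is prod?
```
Trace:
  prod=1
  prod=3, el=3
  prod=6, el=2
  prod=24, el=4
  prod=120, el=5
  prod=360, el=3

Final answer: 360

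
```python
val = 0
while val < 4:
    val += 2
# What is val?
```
Trace:
  val=0
  val=2
  val=4

Final answer: 4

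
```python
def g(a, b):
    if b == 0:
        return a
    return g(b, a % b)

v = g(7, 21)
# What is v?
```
Call trace:
g(a=7, b=21)
  g(a=21, b=7)
    g(a=7, b=0)
    -> return 7
  -> return 7
-> return 7

Final answer: 7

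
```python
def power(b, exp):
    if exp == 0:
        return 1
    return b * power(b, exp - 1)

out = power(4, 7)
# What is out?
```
Call trace:
power(b=4, exp=7)
  power(b=4, exp=6)
    power(b=4, exp=5)
      power(b=4, exp=4)
        power(b=4, exp=3)
          power(b=4, exp=2)
            power(b=4, exp=1)
              power(b=4, exp=0)
              -> return 1
            -> return 4
          -> return 16
        -> return 64
      -> return 256
    -> return 1024
  -> return 4096
-> return 16384

Final answer: 16384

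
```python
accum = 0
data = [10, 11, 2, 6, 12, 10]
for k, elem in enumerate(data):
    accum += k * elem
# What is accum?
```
Trace:
  accum=0
  accum=0, k=0, elem=10
  accum=11, k=1, elem=11
  accum=15, k=2, elem=2
  accum=33, k=3, elem=6
  accum=81, k=4, elem=12
  accum=131, k=5, elem=10

Final answer: 131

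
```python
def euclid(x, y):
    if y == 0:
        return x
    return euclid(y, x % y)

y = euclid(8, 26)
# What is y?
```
Call trace:
euclid(x=8, y=26)
  euclid(x=26, y=8)
    euclid(x=8, y=2)
      euclid(x=2, y=0)
      -> return 2
    -> return 2
  -> return 2
-> return 2

Final answer: 2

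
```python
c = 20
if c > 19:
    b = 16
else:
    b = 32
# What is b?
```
Trace:
  c=20
  c=20, b=16

Final answer: 16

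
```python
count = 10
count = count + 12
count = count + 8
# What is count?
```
Trace:
  count=10
  count=22
  count=30

Final answer: 30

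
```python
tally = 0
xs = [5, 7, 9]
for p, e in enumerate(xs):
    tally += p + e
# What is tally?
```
Trace:
  tally=0
  tally=5, p=0, e=5
  tally=13, p=1, e=7
  tally=24, p=2, e=9

Final answer: 24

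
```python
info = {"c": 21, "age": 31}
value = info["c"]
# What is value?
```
Trace:
  info={'c': 21, 'age': 31}
  info={'c': 21, 'age': 31}, value=21

Final answer: 21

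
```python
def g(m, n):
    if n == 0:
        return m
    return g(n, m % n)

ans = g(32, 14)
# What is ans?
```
Call trace:
g(m=32, n=14)
  g(m=14, n=4)
    g(m=4, n=2)
      g(m=2, n=0)
      -> return 2
    -> return 2
  -> return 2
-> return 2

Final answer: 2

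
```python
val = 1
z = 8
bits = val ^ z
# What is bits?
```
Trace:
  val=1
  val=1, z=8
  val=1, z=8, bits=9

Final answer: 9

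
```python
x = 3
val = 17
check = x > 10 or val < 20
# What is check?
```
Trace:
  x=3
  x=3, val=17
  x=3, val=17, check=True

Final answer: True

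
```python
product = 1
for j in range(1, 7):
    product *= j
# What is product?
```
Trace:
  product=1
  product=1, j=1
  product=2, j=2
  product=6, j=3
  product=24, j=4
  product=120, j=5
  product=720, j=6

Final answer: 720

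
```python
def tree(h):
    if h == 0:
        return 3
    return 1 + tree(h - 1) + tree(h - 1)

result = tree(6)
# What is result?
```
Call trace (a repeated sub-call is expanded the first time; later identical calls just restate its return value):
tree(h=6)
  tree(h=5)
    tree(h=4)
      tree(h=3)
        tree(h=2)
          tree(h=1)
            tree(h=0)
            -> return 3
            tree(h=0)
            -> return 3
          -> return 7
          tree(h=1) -> return 7  (same call as traced above)
        -> return 15
        tree(h=2) -> return 15  (same call as traced above)
      -> return 31
      tree(h=3) -> return 31  (same call as traced above)
    -> return 63
    tree(h=4) -> return 63  (same call as traced above)
  -> return 127
  tree(h=5) -> return 127  (same call as traced above)
-> return 255

Final answer: 255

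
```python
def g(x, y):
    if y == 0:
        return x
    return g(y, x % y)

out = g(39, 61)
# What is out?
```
Call trace:
g(x=39, y=61)
  g(x=61, y=39)
    g(x=39, y=22)
      g(x=22, y=17)
        g(x=17, y=5)
          g(x=5, y=2)
            g(x=2, y=1)
              g(x=1, y=0)
              -> return 1
            -> return 1
          -> return 1
        -> return 1
      -> return 1
    -> return 1
  -> return 1
-> return 1

Final answer: 1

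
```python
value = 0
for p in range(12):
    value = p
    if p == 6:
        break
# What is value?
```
Trace:
  value=0
  value=0, p=0
  value=1, p=1
  value=2, p=2
  value=3, p=3
  value=4, p=4
  value=5, p=5
  value=6, p=6

Final answer: 6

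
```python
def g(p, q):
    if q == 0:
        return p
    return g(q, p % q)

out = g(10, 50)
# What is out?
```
Call trace:
g(p=10, q=50)
  g(p=50, q=10)
    g(p=10, q=0)
    -> return 10
  -> return 10
-> return 10

Final answer: 10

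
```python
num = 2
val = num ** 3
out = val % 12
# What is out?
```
Trace:
  num=2
  num=2, val=8
  num=2, val=8, out=8

Final answer: 8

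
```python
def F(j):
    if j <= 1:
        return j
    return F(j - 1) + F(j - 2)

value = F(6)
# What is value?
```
Call trace (a repeated sub-call is expanded the first time; later identical calls just restate its return value):
F(j=6)
  F(j=5)
    F(j=4)
      F(j=3)
        F(j=2)
          F(j=1)
          -> return 1
          F(j=0)
          -> return 0
        -> return 1
        F(j=1)
        -> return 1
      -> return 2
      F(j=2) -> return 1  (same call as traced above)
    -> return 3
    F(j=3) -> return 2  (same call as traced above)
  -> return 5
  F(j=4) -> return 3  (same call as traced above)
-> return 8

Final answer: 8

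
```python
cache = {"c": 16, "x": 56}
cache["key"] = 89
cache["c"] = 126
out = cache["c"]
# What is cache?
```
Trace:
  cache={'c': 16, 'x': 56}
  cache={'c': 16, 'x': 56, 'key': 89}
  cache={'c': 126, 'x': 56, 'key': 89}
  cache={'c': 126, 'x': 56, 'key': 89}, out=126

Final answer: {'c': 126, 'x': 56, 'key': 89}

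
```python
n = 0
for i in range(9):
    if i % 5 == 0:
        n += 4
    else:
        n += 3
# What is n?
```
Trace:
  n=0
  n=4, i=0
  n=7, i=1
  n=10, i=2
  n=13, i=3
  n=16, i=4
  n=20, i=5
  n=23, i=6
  n=26, i=7
  n=29, i=8

Final answer: 29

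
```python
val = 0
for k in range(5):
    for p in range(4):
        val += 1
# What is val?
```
Trace:
  val=0
  val=1, k=0, p=0
  val=2, k=0, p=1
  val=3, k=0, p=2
  val=4, k=0, p=3
  val=5, k=1, p=0
  val=6, k=1, p=1
  val=7, k=1, p=2
  val=8, k=1, p=3
  val=9, k=2, p=0
  val=10, k=2, p=1
  val=11, k=2, p=2
  val=12, k=2, p=3
  val=13, k=3, p=0
  val=14, k=3, p=1
  val=15, k=3, p=2
  val=16, k=3, p=3
  val=17, k=4, p=0
  val=18, k=4, p=1
  val=19, k=4, p=2
  val=20, k=4, p=3

Final answer: 20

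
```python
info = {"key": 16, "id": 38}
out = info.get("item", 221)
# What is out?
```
Trace:
  info={'key': 16, 'id': 38}
  info={'key': 16, 'id': 38}, out=221

Final answer: 221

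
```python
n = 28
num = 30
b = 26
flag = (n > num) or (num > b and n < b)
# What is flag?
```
Trace:
  n=28
  n=28, num=30
  n=28, num=30, b=26
  n=28, num=30, b=26, flag=False

Final answer: False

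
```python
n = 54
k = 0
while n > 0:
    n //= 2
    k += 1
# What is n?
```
Trace:
  n=54
  n=54, k=0
  n=27, k=1
  n=13, k=2
  n=6, k=3
  n=3, k=4
  n=1, k=5
  n=0, k=6

Final answer: 0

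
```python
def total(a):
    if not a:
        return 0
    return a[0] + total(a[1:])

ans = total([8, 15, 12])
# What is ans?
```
Call trace:
total(a=[8, 15, 12])
  total(a=[15, 12])
    total(a=[12])
      total(a=[])
      -> return 0
    -> return 12
  -> return 27
-> return 35

Final answer: 35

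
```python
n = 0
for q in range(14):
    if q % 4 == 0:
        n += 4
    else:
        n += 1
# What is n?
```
Trace:
  n=0
  n=4, q=0
  n=5, q=1
  n=6, q=2
  n=7, q=3
  n=11, q=4
  n=12, q=5
  n=13, q=6
  n=14, q=7
  n=18, q=8
  n=19, q=9
  n=20, q=10
  n=21, q=11
  n=25, q=12
  n=26, q=13

Final answer: 26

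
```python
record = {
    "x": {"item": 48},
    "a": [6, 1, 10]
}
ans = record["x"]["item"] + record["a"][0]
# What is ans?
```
Trace:
  record={'x': {'item': 48}, 'a': [6, 1, 10]}
  record={'x': {'item': 48}, 'a': [6, 1, 10]}, ans=54

Final answer: 54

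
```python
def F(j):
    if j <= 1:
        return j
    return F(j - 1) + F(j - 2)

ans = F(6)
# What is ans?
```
Call trace (a repeated sub-call is expanded the first time; later identical calls just restate its return value):
F(j=6)
  F(j=5)
    F(j=4)
      F(j=3)
        F(j=2)
          F(j=1)
          -> return 1
          F(j=0)
          -> return 0
        -> return 1
        F(j=1)
        -> return 1
      -> return 2
      F(j=2) -> return 1  (same call as traced above)
    -> return 3
    F(j=3) -> return 2  (same call as traced above)
  -> return 5
  F(j=4) -> return 3  (same call as traced above)
-> return 8

Final answer: 8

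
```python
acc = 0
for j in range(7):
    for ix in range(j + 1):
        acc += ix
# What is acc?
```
Trace:
  acc=0
  acc=0, j=0, ix=0
  acc=0, j=1, ix=0
  acc=1, j=1, ix=1
  acc=1, j=2, ix=0
  acc=2, j=2, ix=1
  acc=4, j=2, ix=2
  acc=4, j=3, ix=0
  acc=5, j=3, ix=1
  acc=7, j=3, ix=2
  acc=10, j=3, ix=3
  acc=10, j=4, ix=0
  acc=11, j=4, ix=1
  acc=13, j=4, ix=2
  acc=16, j=4, ix=3
  acc=20, j=4, ix=4
  acc=20, j=5, ix=0
  acc=21, j=5, ix=1
  acc=23, j=5, ix=2
  acc=26, j=5, ix=3
  acc=30, j=5, ix=4
  acc=35, j=5, ix=5
  acc=35, j=6, ix=0
  acc=36, j=6, ix=1
  acc=38, j=6, ix=2
  acc=41, j=6, ix=3
  acc=45, j=6, ix=4
  acc=50, j=6, ix=5
  acc=56, j=6, ix=6

Final answer: 56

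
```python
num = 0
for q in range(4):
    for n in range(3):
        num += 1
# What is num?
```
Trace:
  num=0
  num=1, q=0, n=0
  num=2, q=0, n=1
  num=3, q=0, n=2
  num=4, q=1, n=0
  num=5, q=1, n=1
  num=6, q=1, n=2
  num=7, q=2, n=0
  num=8, q=2, n=1
  num=9, q=2, n=2
  num=10, q=3, n=0
  num=11, q=3, n=1
  num=12, q=3, n=2

Final answer: 12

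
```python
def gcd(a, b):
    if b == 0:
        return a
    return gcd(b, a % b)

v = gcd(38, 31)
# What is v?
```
Call trace:
gcd(a=38, b=31)
  gcd(a=31, b=7)
    gcd(a=7, b=3)
      gcd(a=3, b=1)
        gcd(a=1, b=0)
        -> return 1
      -> return 1
    -> return 1
  -> return 1
-> return 1

Final answer: 1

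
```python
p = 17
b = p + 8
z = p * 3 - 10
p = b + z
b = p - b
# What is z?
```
Trace:
  p=17
  p=17, b=25
  p=17, b=25, z=41
  p=66, b=25, z=41
  p=66, b=41, z=41

Final answer: 41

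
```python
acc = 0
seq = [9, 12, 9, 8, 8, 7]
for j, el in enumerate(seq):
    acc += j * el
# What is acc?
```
Trace:
  acc=0
  acc=0, j=0, el=9
  acc=12, j=1, el=12
  acc=30, j=2, el=9
  acc=54, j=3, el=8
  acc=86, j=4, el=8
  acc=121, j=5, el=7

Final answer: 121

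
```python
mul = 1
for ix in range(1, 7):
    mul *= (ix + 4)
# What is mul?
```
Trace:
  mul=1
  mul=5, ix=1
  mul=30, ix=2
  mul=210, ix=3
  mul=1680, ix=4
  mul=15120, ix=5
  mul=151200, ix=6

Final answer: 151200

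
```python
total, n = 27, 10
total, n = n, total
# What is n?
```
Trace:
  total=27, n=10
  total=10, n=27

Final answer: 27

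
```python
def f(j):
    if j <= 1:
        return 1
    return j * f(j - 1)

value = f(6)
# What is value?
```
Call trace:
f(j=6)
  f(j=5)
    f(j=4)
      f(j=3)
        f(j=2)
          f(j=1)
          -> return 1
        -> return 2
      -> return 6
    -> return 24
  -> return 120
-> return 720

Final answer: 720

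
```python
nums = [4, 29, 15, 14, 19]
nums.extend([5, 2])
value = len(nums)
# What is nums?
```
Trace:
  nums=[4, 29, 15, 14, 19]
  nums=[4, 29, 15, 14, 19, 5, 2]
  nums=[4, 29, 15, 14, 19, 5, 2], value=7

Final answer: [4, 29, 15, 14, 19, 5, 2]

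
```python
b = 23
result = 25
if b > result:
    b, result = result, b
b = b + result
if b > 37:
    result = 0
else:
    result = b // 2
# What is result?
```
Trace:
  b=23
  b=23, result=25
  b=23, result=25
  b=48, result=25
  b=48, result=0

Final answer: 0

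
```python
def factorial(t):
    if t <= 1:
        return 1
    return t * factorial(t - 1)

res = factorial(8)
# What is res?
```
Call trace:
factorial(t=8)
  factorial(t=7)
    factorial(t=6)
      factorial(t=5)
        factorial(t=4)
          factorial(t=3)
            factorial(t=2)
              factorial(t=1)
              -> return 1
            -> return 2
          -> return 6
        -> return 24
      -> return 120
    -> return 720
  -> return 5040
-> return 40320

Final answer: 40320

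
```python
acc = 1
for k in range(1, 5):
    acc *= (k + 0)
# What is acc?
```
Trace:
  acc=1
  acc=1, k=1
  acc=2, k=2
  acc=6, k=3
  acc=24, k=4

Final answer: 24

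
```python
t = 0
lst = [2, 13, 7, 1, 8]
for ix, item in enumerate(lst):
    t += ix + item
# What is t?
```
Trace:
  t=0
  t=2, ix=0, item=2
  t=16, ix=1, item=13
  t=25, ix=2, item=7
  t=29, ix=3, item=1
  t=41, ix=4, item=8

Final answer: 41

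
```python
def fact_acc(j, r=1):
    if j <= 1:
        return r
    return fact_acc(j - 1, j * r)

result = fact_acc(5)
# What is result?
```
Call trace:
fact_acc(j=5, r=1)
  fact_acc(j=4, r=5)
    fact_acc(j=3, r=20)
      fact_acc(j=2, r=60)
        fact_acc(j=1, r=120)
        -> return 120
      -> return 120
    -> return 120
  -> return 120
-> return 120

Final answer: 120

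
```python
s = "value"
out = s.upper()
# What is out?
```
Trace:
  s='value'
  s='value', out='VALUE'

Final answer: 'VALUE'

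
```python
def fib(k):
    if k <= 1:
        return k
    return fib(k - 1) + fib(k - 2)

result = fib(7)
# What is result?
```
Call trace (a repeated sub-call is expanded the first time; later identical calls just restate its return value):
fib(k=7)
  fib(k=6)
    fib(k=5)
      fib(k=4)
        fib(k=3)
          fib(k=2)
            fib(k=1)
            -> return 1
            fib(k=0)
            -> return 0
          -> return 1
          fib(k=1)
          -> return 1
        -> return 2
        fib(k=2) -> return 1  (same call as traced above)
      -> return 3
      fib(k=3) -> return 2  (same call as traced above)
    -> return 5
    fib(k=4) -> return 3  (same call as traced above)
  -> return 8
  fib(k=5) -> return 5  (same call as traced above)
-> return 13

Final answer: 13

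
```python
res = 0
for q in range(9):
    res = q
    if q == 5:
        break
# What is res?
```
Trace:
  res=0
  res=0, q=0
  res=1, q=1
  res=2, q=2
  res=3, q=3
  res=4, q=4
  res=5, q=5

Final answer: 5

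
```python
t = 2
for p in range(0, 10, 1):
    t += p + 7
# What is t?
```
Trace:
  t=2
  t=9, p=0
  t=17, p=1
  t=26, p=2
  t=36, p=3
  t=47, p=4
  t=59, p=5
  t=72, p=6
  t=86, p=7
  t=101, p=8
  t=117, p=9

Final answer: 117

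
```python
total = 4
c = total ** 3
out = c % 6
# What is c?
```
Trace:
  total=4
  total=4, c=64
  total=4, c=64, out=4

Final answer: 64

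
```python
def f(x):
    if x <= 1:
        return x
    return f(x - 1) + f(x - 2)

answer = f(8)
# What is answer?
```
Call trace (a repeated sub-call is expanded the first time; later identical calls just restate its return value):
f(x=8)
  f(x=7)
    f(x=6)
      f(x=5)
        f(x=4)
          f(x=3)
            f(x=2)
              f(x=1)
              -> return 1
              f(x=0)
              -> return 0
            -> return 1
            f(x=1)
            -> return 1
          -> return 2
          f(x=2) -> return 1  (same call as traced above)
        -> return 3
        f(x=3) -> return 2  (same call as traced above)
      -> return 5
      f(x=4) -> return 3  (same call as traced above)
    -> return 8
    f(x=5) -> return 5  (same call as traced above)
  -> return 13
  f(x=6) -> return 8  (same call as traced above)
-> return 21

Final answer: 21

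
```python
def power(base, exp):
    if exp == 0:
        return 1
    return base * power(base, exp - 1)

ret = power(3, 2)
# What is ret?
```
Call trace:
power(base=3, exp=2)
  power(base=3, exp=1)
    power(base=3, exp=0)
    -> return 1
  -> return 3
-> return 9

Final answer: 9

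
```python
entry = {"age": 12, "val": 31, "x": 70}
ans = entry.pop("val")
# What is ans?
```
Trace:
  entry={'age': 12, 'val': 31, 'x': 70}
  entry={'age': 12, 'x': 70}, ans=31

Final answer: 31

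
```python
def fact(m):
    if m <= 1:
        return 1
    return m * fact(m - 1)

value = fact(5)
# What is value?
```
Call trace:
fact(m=5)
  fact(m=4)
    fact(m=3)
      fact(m=2)
        fact(m=1)
        -> return 1
      -> return 2
    -> return 6
  -> return 24
-> return 120

Final answer: 120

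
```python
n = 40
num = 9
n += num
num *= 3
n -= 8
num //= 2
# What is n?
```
Trace:
  n=40
  n=40, num=9
  n=49, num=9
  n=49, num=27
  n=41, num=27
  n=41, num=13

Final answer: 41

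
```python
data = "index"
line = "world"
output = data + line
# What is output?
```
Trace:
  data='index'
  data='index', line='world'
  data='index', line='world', output='indexworld'

Final answer: 'indexworld'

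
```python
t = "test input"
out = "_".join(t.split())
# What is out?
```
Trace:
  t='test input'
  t='test input', out='test_input'

Final answer: 'test_input'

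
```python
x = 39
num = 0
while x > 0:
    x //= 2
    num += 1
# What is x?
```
Trace:
  x=39
  x=39, num=0
  x=19, num=1
  x=9, num=2
  x=4, num=3
  x=2, num=4
  x=1, num=5
  x=0, num=6

Final answer: 0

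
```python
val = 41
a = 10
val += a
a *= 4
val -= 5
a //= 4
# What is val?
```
Trace:
  val=41
  val=41, a=10
  val=51, a=10
  val=51, a=40
  val=46, a=40
  val=46, a=10

Final answer: 46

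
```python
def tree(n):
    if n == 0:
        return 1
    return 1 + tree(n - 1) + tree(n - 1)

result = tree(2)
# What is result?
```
Call trace (a repeated sub-call is expanded the first time; later identical calls just restate its return value):
tree(n=2)
  tree(n=1)
    tree(n=0)
    -> return 1
    tree(n=0)
    -> return 1
  -> return 3
  tree(n=1) -> return 3  (same call as traced above)
-> return 7

Final answer: 7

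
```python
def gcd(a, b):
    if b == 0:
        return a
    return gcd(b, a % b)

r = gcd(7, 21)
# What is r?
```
Call trace:
gcd(a=7, b=21)
  gcd(a=21, b=7)
    gcd(a=7, b=0)
    -> return 7
  -> return 7
-> return 7

Final answer: 7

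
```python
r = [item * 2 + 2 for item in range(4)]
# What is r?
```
Trace:
  item=0
  item=1
  item=2
  item=3
  r=[2, 4, 6, 8]

Final answer: [2, 4, 6, 8]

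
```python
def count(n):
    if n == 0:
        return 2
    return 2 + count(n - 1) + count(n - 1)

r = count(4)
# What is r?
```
Call trace (a repeated sub-call is expanded the first time; later identical calls just restate its return value):
count(n=4)
  count(n=3)
    count(n=2)
      count(n=1)
        count(n=0)
        -> return 2
        count(n=0)
        -> return 2
      -> return 6
      count(n=1) -> return 6  (same call as traced above)
    -> return 14
    count(n=2) -> return 14  (same call as traced above)
  -> return 30
  count(n=3) -> return 30  (same call as traced above)
-> return 62

Final answer: 62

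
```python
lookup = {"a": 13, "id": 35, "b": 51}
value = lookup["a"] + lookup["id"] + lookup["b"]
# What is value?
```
Trace:
  lookup={'a': 13, 'id': 35, 'b': 51}
  lookup={'a': 13, 'id': 35, 'b': 51}, value=99

Final answer: 99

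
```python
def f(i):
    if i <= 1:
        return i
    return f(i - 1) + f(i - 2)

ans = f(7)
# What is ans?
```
Call trace (a repeated sub-call is expanded the first time; later identical calls just restate its return value):
f(i=7)
  f(i=6)
    f(i=5)
      f(i=4)
        f(i=3)
          f(i=2)
            f(i=1)
            -> return 1
            f(i=0)
            -> return 0
          -> return 1
          f(i=1)
          -> return 1
        -> return 2
        f(i=2) -> return 1  (same call as traced above)
      -> return 3
      f(i=3) -> return 2  (same call as traced above)
    -> return 5
    f(i=4) -> return 3  (same call as traced above)
  -> return 8
  f(i=5) -> return 5  (same call as traced above)
-> return 13

Final answer: 13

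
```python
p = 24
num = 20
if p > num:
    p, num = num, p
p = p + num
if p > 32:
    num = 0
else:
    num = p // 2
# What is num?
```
Trace:
  p=24
  p=24, num=20
  p=20, num=24
  p=44, num=24
  p=44, num=0

Final answer: 0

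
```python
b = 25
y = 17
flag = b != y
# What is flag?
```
Trace:
  b=25
  b=25, y=17
  b=25, y=17, flag=True

Final answer: True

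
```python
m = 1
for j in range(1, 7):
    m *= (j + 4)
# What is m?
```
Trace:
  m=1
  m=5, j=1
  m=30, j=2
  m=210, j=3
  m=1680, j=4
  m=15120, j=5
  m=151200, j=6

Final answer: 151200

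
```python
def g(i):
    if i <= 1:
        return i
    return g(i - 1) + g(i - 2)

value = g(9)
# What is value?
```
Call trace (a repeated sub-call is expanded the first time; later identical calls just restate its return value):
g(i=9)
  g(i=8)
    g(i=7)
      g(i=6)
        g(i=5)
          g(i=4)
            g(i=3)
              g(i=2)
                g(i=1)
                -> return 1
                g(i=0)
                -> return 0
              -> return 1
              g(i=1)
              -> return 1
            -> return 2
            g(i=2) -> return 1  (same call as traced above)
          -> return 3
          g(i=3) -> return 2  (same call as traced above)
        -> return 5
        g(i=4) -> return 3  (same call as traced above)
      -> return 8
      g(i=5) -> return 5  (same call as traced above)
    -> return 13
    g(i=6) -> return 8  (same call as traced above)
  -> return 21
  g(i=7) -> return 13  (same call as traced above)
-> return 34

Final answer: 34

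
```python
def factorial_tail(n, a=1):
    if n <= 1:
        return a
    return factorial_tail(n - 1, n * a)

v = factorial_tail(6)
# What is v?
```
Call trace:
factorial_tail(n=6, a=1)
  factorial_tail(n=5, a=6)
    factorial_tail(n=4, a=30)
      factorial_tail(n=3, a=120)
        factorial_tail(n=2, a=360)
          factorial_tail(n=1, a=720)
          -> return 720
        -> return 720
      -> return 720
    -> return 720
  -> return 720
-> return 720

Final answer: 720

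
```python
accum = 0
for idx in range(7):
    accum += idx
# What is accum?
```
Trace:
  accum=0
  accum=0, idx=0
  accum=1, idx=1
  accum=3, idx=2
  accum=6, idx=3
  accum=10, idx=4
  accum=15, idx=5
  accum=21, idx=6

Final answer: 21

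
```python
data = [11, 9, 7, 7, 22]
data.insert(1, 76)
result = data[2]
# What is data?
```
Trace:
  data=[11, 9, 7, 7, 22]
  data=[11, 76, 9, 7, 7, 22]
  data=[11, 76, 9, 7, 7, 22], result=9

Final answer: [11, 76, 9, 7, 7, 22]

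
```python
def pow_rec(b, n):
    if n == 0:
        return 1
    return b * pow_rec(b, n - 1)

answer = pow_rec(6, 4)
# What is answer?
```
Call trace:
pow_rec(b=6, n=4)
  pow_rec(b=6, n=3)
    pow_rec(b=6, n=2)
      pow_rec(b=6, n=1)
        pow_rec(b=6, n=0)
        -> return 1
      -> return 6
    -> return 36
  -> return 216
-> return 1296

Final answer: 1296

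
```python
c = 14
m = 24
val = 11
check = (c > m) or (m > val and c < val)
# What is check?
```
Trace:
  c=14
  c=14, m=24
  c=14, m=24, val=11
  c=14, m=24, val=11, check=False

Final answer: False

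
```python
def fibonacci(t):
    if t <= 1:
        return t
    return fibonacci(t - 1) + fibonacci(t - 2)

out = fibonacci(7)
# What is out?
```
Call trace (a repeated sub-call is expanded the first time; later identical calls just restate its return value):
fibonacci(t=7)
  fibonacci(t=6)
    fibonacci(t=5)
      fibonacci(t=4)
        fibonacci(t=3)
          fibonacci(t=2)
            fibonacci(t=1)
            -> return 1
            fibonacci(t=0)
            -> return 0
          -> return 1
          fibonacci(t=1)
          -> return 1
        -> return 2
        fibonacci(t=2) -> return 1  (same call as traced above)
      -> return 3
      fibonacci(t=3) -> return 2  (same call as traced above)
    -> return 5
    fibonacci(t=4) -> return 3  (same call as traced above)
  -> return 8
  fibonacci(t=5) -> return 5  (same call as traced above)
-> return 13

Final answer: 13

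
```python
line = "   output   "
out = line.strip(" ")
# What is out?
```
Trace:
  line='   output   '
  line='   output   ', out='output'

Final answer: 'output'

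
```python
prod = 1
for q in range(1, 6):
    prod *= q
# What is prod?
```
Trace:
  prod=1
  prod=1, q=1
  prod=2, q=2
  prod=6, q=3
  prod=24, q=4
  prod=120, q=5

Final answer: 120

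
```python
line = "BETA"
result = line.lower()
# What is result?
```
Trace:
  line='BETA'
  line='BETA', result='beta'

Final answer: 'beta'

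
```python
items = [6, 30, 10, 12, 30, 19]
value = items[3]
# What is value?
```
Trace:
  items=[6, 30, 10, 12, 30, 19]
  items=[6, 30, 10, 12, 30, 19], value=12

Final answer: 12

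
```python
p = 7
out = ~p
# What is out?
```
Trace:
  p=7
  p=7, out=-8

Final answer: -8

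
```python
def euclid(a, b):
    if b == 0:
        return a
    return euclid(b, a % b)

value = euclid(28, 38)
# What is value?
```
Call trace:
euclid(a=28, b=38)
  euclid(a=38, b=28)
    euclid(a=28, b=10)
      euclid(a=10, b=8)
        euclid(a=8, b=2)
          euclid(a=2, b=0)
          -> return 2
        -> return 2
      -> return 2
    -> return 2
  -> return 2
-> return 2

Final answer: 2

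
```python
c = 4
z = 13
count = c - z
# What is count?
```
Trace:
  c=4
  c=4, z=13
  c=4, z=13, count=-9

Final answer: -9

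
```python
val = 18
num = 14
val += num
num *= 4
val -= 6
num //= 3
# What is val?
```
Trace:
  val=18
  val=18, num=14
  val=32, num=14
  val=32, num=56
  val=26, num=56
  val=26, num=18

Final answer: 26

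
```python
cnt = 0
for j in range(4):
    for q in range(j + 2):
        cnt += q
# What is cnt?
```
Trace:
  cnt=0
  cnt=0, j=0, q=0
  cnt=1, j=0, q=1
  cnt=1, j=1, q=0
  cnt=2, j=1, q=1
  cnt=4, j=1, q=2
  cnt=4, j=2, q=0
  cnt=5, j=2, q=1
  cnt=7, j=2, q=2
  cnt=10, j=2, q=3
  cnt=10, j=3, q=0
  cnt=11, j=3, q=1
  cnt=13, j=3, q=2
  cnt=16, j=3, q=3
  cnt=20, j=3, q=4

Final answer: 20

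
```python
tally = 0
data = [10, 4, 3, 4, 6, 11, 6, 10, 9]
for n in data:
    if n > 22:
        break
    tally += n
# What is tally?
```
Trace:
  tally=0
  tally=10, n=10
  tally=14, n=4
  tally=17, n=3
  tally=21, n=4
  tally=27, n=6
  tally=38, n=11
  tally=44, n=6
  tally=54, n=10
  tally=63, n=9

Final answer: 63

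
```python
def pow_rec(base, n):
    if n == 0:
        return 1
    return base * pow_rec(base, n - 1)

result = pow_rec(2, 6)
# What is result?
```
Call trace:
pow_rec(base=2, n=6)
  pow_rec(base=2, n=5)
    pow_rec(base=2, n=4)
      pow_rec(base=2, n=3)
        pow_rec(base=2, n=2)
          pow_rec(base=2, n=1)
            pow_rec(base=2, n=0)
            -> return 1
          -> return 2
        -> return 4
      -> return 8
    -> return 16
  -> return 32
-> return 64

Final answer: 64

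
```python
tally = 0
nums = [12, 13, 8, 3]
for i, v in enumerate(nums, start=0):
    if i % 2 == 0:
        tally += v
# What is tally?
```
Trace:
  tally=0
  tally=12, i=0, v=12
  tally=12, i=1, v=13
  tally=20, i=2, v=8
  tally=20, i=3, v=3

Final answer: 20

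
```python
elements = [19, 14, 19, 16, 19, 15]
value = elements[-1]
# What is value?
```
Trace:
  elements=[19, 14, 19, 16, 19, 15]
  elements=[19, 14, 19, 16, 19, 15], value=15

Final answer: 15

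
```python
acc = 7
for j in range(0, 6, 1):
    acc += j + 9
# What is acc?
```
Trace:
  acc=7
  acc=16, j=0
  acc=26, j=1
  acc=37, j=2
  acc=49, j=3
  acc=62, j=4
  acc=76, j=5

Final answer: 76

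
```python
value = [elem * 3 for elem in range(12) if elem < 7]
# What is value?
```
Trace:
  elem=0
  elem=1
  elem=2
  elem=3
  elem=4
  elem=5
  elem=6
  elem=7
  elem=8
  elem=9
  elem=10
  elem=11
  value=[0, 3, 6, 9, 12, 15, 18]

Final answer: [0, 3, 6, 9, 12, 15, 18]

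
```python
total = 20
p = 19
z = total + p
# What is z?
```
Trace:
  total=20
  total=20, p=19
  total=20, p=19, z=39

Final answer: 39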